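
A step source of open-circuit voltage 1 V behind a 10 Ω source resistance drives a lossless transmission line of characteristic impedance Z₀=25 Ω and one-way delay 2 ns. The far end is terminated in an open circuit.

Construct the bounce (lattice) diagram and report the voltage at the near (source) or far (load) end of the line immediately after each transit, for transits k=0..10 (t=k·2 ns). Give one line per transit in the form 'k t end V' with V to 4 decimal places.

0 0 source 0.7143
1 2 load 1.4286
2 4 source 1.1224
3 6 load 0.8163
4 8 source 0.9475
5 10 load 1.0787
6 12 source 1.0225
7 14 load 0.9663
8 16 source 0.9904
9 18 load 1.0145
10 20 source 1.0041

Γ_L=1.000000, Γ_S=-0.428571; launch V₁=1·25/35=0.714286
k=0 src: V=0.7143
k=1 load: inc=0.714286, refl=0.714286·1.000000=0.7143; V=0.000000+0.714286+0.714286=1.4286
k=2 src: inc=0.714286, refl=0.714286·-0.428571=-0.3061; V=0.714286+0.714286+-0.306122=1.1224
k=3 load: inc=-0.306122, refl=-0.306122·1.000000=-0.3061; V=1.428571+-0.306122+-0.306122=0.8163
k=4 src: inc=-0.306122, refl=-0.306122·-0.428571=0.1312; V=1.122449+-0.306122+0.131195=0.9475
k=5 load: inc=0.131195, refl=0.131195·1.000000=0.1312; V=0.816327+0.131195+0.131195=1.0787
k=6 src: inc=0.131195, refl=0.131195·-0.428571=-0.0562; V=0.947522+0.131195+-0.056227=1.0225
k=7 load: inc=-0.056227, refl=-0.056227·1.000000=-0.0562; V=1.078717+-0.056227+-0.056227=0.9663
k=8 src: inc=-0.056227, refl=-0.056227·-0.428571=0.0241; V=1.022491+-0.056227+0.024097=0.9904
k=9 load: inc=0.024097, refl=0.024097·1.000000=0.0241; V=0.966264+0.024097+0.024097=1.0145
k=10 src: inc=0.024097, refl=0.024097·-0.428571=-0.0103; V=0.990361+0.024097+-0.010327=1.0041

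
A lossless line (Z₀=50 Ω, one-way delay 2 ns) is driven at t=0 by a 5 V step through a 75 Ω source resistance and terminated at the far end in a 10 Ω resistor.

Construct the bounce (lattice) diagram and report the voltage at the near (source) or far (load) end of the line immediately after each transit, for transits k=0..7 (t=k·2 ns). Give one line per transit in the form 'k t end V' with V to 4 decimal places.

Γ_L=-0.666667, Γ_S=0.200000; launch V₁=5·50/125=2.000000
k=0 src: V=2.0000
k=1 load: inc=2.000000, refl=2.000000·-0.666667=-1.3333; V=0.000000+2.000000+-1.333333=0.6667
k=2 src: inc=-1.333333, refl=-1.333333·0.200000=-0.2667; V=2.000000+-1.333333+-0.266667=0.4000
k=3 load: inc=-0.266667, refl=-0.266667·-0.666667=0.1778; V=0.666667+-0.266667+0.177778=0.5778
k=4 src: inc=0.177778, refl=0.177778·0.200000=0.0356; V=0.400000+0.177778+0.035556=0.6133
k=5 load: inc=0.035556, refl=0.035556·-0.666667=-0.0237; V=0.577778+0.035556+-0.023704=0.5896
k=6 src: inc=-0.023704, refl=-0.023704·0.200000=-0.0047; V=0.613333+-0.023704+-0.004741=0.5849
k=7 load: inc=-0.004741, refl=-0.004741·-0.666667=0.0032; V=0.589630+-0.004741+0.003160=0.5880

0 0 source 2.0000
1 2 load 0.6667
2 4 source 0.4000
3 6 load 0.5778
4 8 source 0.6133
5 10 load 0.5896
6 12 source 0.5849
7 14 load 0.5880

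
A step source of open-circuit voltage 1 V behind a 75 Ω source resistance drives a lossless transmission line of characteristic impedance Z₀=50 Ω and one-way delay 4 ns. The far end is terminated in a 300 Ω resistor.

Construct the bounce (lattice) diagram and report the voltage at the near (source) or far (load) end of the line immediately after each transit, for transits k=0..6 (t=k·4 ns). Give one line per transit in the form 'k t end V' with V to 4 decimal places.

Γ_L=0.714286, Γ_S=0.200000; launch V₁=1·50/125=0.400000
k=0 src: V=0.4000
k=1 load: inc=0.400000, refl=0.400000·0.714286=0.2857; V=0.000000+0.400000+0.285714=0.6857
k=2 src: inc=0.285714, refl=0.285714·0.200000=0.0571; V=0.400000+0.285714+0.057143=0.7429
k=3 load: inc=0.057143, refl=0.057143·0.714286=0.0408; V=0.685714+0.057143+0.040816=0.7837
k=4 src: inc=0.040816, refl=0.040816·0.200000=0.0082; V=0.742857+0.040816+0.008163=0.7918
k=5 load: inc=0.008163, refl=0.008163·0.714286=0.0058; V=0.783673+0.008163+0.005831=0.7977
k=6 src: inc=0.005831, refl=0.005831·0.200000=0.0012; V=0.791837+0.005831+0.001166=0.7988

0 0 source 0.4000
1 4 load 0.6857
2 8 source 0.7429
3 12 load 0.7837
4 16 source 0.7918
5 20 load 0.7977
6 24 source 0.7988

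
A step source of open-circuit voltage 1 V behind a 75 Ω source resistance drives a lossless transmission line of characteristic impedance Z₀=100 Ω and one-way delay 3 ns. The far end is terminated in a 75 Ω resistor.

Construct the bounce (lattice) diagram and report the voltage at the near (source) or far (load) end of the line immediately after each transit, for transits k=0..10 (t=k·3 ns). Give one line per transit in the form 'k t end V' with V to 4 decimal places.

Γ_L=-0.142857, Γ_S=-0.142857; launch V₁=1·100/175=0.571429
k=0 src: V=0.5714
k=1 load: inc=0.571429, refl=0.571429·-0.142857=-0.0816; V=0.000000+0.571429+-0.081633=0.4898
k=2 src: inc=-0.081633, refl=-0.081633·-0.142857=0.0117; V=0.571429+-0.081633+0.011662=0.5015
k=3 load: inc=0.011662, refl=0.011662·-0.142857=-0.0017; V=0.489796+0.011662+-0.001666=0.4998
k=4 src: inc=-0.001666, refl=-0.001666·-0.142857=0.0002; V=0.501458+-0.001666+0.000238=0.5000
k=5 load: inc=0.000238, refl=0.000238·-0.142857=-0.0000; V=0.499792+0.000238+-0.000034=0.5000
k=6 src: inc=-0.000034, refl=-0.000034·-0.142857=0.0000; V=0.500030+-0.000034+0.000005=0.5000
k=7 load: inc=0.000005, refl=0.000005·-0.142857=-0.0000; V=0.499996+0.000005+-0.000001=0.5000
k=8 src: inc=-0.000001, refl=-0.000001·-0.142857=0.0000; V=0.500001+-0.000001+0.000000=0.5000
k=9 load: inc=0.000000, refl=0.000000·-0.142857=-0.0000; V=0.500000+0.000000+-0.000000=0.5000
k=10 src: inc=-0.000000, refl=-0.000000·-0.142857=0.0000; V=0.500000+-0.000000+0.000000=0.5000

0 0 source 0.5714
1 3 load 0.4898
2 6 source 0.5015
3 9 load 0.4998
4 12 source 0.5000
5 15 load 0.5000
6 18 source 0.5000
7 21 load 0.5000
8 24 source 0.5000
9 27 load 0.5000
10 30 source 0.5000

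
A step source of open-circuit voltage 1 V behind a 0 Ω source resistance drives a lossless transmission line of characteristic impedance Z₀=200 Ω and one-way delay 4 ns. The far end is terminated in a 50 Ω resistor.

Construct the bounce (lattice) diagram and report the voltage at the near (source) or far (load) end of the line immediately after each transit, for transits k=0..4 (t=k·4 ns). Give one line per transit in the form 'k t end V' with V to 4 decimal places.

Γ_L=-0.600000, Γ_S=-1.000000; launch V₁=1·200/200=1.000000
k=0 src: V=1.0000
k=1 load: inc=1.000000, refl=1.000000·-0.600000=-0.6000; V=0.000000+1.000000+-0.600000=0.4000
k=2 src: inc=-0.600000, refl=-0.600000·-1.000000=0.6000; V=1.000000+-0.600000+0.600000=1.0000
k=3 load: inc=0.600000, refl=0.600000·-0.600000=-0.3600; V=0.400000+0.600000+-0.360000=0.6400
k=4 src: inc=-0.360000, refl=-0.360000·-1.000000=0.3600; V=1.000000+-0.360000+0.360000=1.0000

0 0 source 1.0000
1 4 load 0.4000
2 8 source 1.0000
3 12 load 0.6400
4 16 source 1.0000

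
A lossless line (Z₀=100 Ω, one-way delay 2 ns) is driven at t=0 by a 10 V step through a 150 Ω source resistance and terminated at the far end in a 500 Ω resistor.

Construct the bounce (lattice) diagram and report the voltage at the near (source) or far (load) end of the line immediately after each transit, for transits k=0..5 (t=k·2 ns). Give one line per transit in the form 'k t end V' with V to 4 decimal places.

Γ_L=0.666667, Γ_S=0.200000; launch V₁=10·100/250=4.000000
k=0 src: V=4.0000
k=1 load: inc=4.000000, refl=4.000000·0.666667=2.6667; V=0.000000+4.000000+2.666667=6.6667
k=2 src: inc=2.666667, refl=2.666667·0.200000=0.5333; V=4.000000+2.666667+0.533333=7.2000
k=3 load: inc=0.533333, refl=0.533333·0.666667=0.3556; V=6.666667+0.533333+0.355556=7.5556
k=4 src: inc=0.355556, refl=0.355556·0.200000=0.0711; V=7.200000+0.355556+0.071111=7.6267
k=5 load: inc=0.071111, refl=0.071111·0.666667=0.0474; V=7.555556+0.071111+0.047407=7.6741

0 0 source 4.0000
1 2 load 6.6667
2 4 source 7.2000
3 6 load 7.5556
4 8 source 7.6267
5 10 load 7.6741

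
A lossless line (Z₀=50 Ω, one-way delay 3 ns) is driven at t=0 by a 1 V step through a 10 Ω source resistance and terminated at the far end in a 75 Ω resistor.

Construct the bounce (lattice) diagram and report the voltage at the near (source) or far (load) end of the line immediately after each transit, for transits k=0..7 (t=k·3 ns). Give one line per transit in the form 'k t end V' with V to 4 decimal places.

0 0 source 0.8333
1 3 load 1.0000
2 6 source 0.8889
3 9 load 0.8667
4 12 source 0.8815
5 15 load 0.8844
6 18 source 0.8825
7 21 load 0.8821

Γ_L=0.200000, Γ_S=-0.666667; launch V₁=1·50/60=0.833333
k=0 src: V=0.8333
k=1 load: inc=0.833333, refl=0.833333·0.200000=0.1667; V=0.000000+0.833333+0.166667=1.0000
k=2 src: inc=0.166667, refl=0.166667·-0.666667=-0.1111; V=0.833333+0.166667+-0.111111=0.8889
k=3 load: inc=-0.111111, refl=-0.111111·0.200000=-0.0222; V=1.000000+-0.111111+-0.022222=0.8667
k=4 src: inc=-0.022222, refl=-0.022222·-0.666667=0.0148; V=0.888889+-0.022222+0.014815=0.8815
k=5 load: inc=0.014815, refl=0.014815·0.200000=0.0030; V=0.866667+0.014815+0.002963=0.8844
k=6 src: inc=0.002963, refl=0.002963·-0.666667=-0.0020; V=0.881481+0.002963+-0.001975=0.8825
k=7 load: inc=-0.001975, refl=-0.001975·0.200000=-0.0004; V=0.884444+-0.001975+-0.000395=0.8821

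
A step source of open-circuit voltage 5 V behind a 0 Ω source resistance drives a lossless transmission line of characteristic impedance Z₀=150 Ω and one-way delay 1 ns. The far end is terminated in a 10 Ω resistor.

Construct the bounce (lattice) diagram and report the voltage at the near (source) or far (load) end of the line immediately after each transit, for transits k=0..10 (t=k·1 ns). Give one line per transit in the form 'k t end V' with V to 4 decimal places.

0 0 source 5.0000
1 1 load 0.6250
2 2 source 5.0000
3 3 load 1.1719
4 4 source 5.0000
5 5 load 1.6504
6 6 source 5.0000
7 7 load 2.0691
8 8 source 5.0000
9 9 load 2.4355
10 10 source 5.0000

Γ_L=-0.875000, Γ_S=-1.000000; launch V₁=5·150/150=5.000000
k=0 src: V=5.0000
k=1 load: inc=5.000000, refl=5.000000·-0.875000=-4.3750; V=0.000000+5.000000+-4.375000=0.6250
k=2 src: inc=-4.375000, refl=-4.375000·-1.000000=4.3750; V=5.000000+-4.375000+4.375000=5.0000
k=3 load: inc=4.375000, refl=4.375000·-0.875000=-3.8281; V=0.625000+4.375000+-3.828125=1.1719
k=4 src: inc=-3.828125, refl=-3.828125·-1.000000=3.8281; V=5.000000+-3.828125+3.828125=5.0000
k=5 load: inc=3.828125, refl=3.828125·-0.875000=-3.3496; V=1.171875+3.828125+-3.349609=1.6504
k=6 src: inc=-3.349609, refl=-3.349609·-1.000000=3.3496; V=5.000000+-3.349609+3.349609=5.0000
k=7 load: inc=3.349609, refl=3.349609·-0.875000=-2.9309; V=1.650391+3.349609+-2.930908=2.0691
k=8 src: inc=-2.930908, refl=-2.930908·-1.000000=2.9309; V=5.000000+-2.930908+2.930908=5.0000
k=9 load: inc=2.930908, refl=2.930908·-0.875000=-2.5645; V=2.069092+2.930908+-2.564545=2.4355
k=10 src: inc=-2.564545, refl=-2.564545·-1.000000=2.5645; V=5.000000+-2.564545+2.564545=5.0000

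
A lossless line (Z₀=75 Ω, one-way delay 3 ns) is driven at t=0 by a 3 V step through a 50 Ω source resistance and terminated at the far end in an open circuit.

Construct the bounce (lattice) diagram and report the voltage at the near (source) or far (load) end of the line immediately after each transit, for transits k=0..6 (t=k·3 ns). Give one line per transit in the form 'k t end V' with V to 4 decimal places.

0 0 source 1.8000
1 3 load 3.6000
2 6 source 3.2400
3 9 load 2.8800
4 12 source 2.9520
5 15 load 3.0240
6 18 source 3.0096

Γ_L=1.000000, Γ_S=-0.200000; launch V₁=3·75/125=1.800000
k=0 src: V=1.8000
k=1 load: inc=1.800000, refl=1.800000·1.000000=1.8000; V=0.000000+1.800000+1.800000=3.6000
k=2 src: inc=1.800000, refl=1.800000·-0.200000=-0.3600; V=1.800000+1.800000+-0.360000=3.2400
k=3 load: inc=-0.360000, refl=-0.360000·1.000000=-0.3600; V=3.600000+-0.360000+-0.360000=2.8800
k=4 src: inc=-0.360000, refl=-0.360000·-0.200000=0.0720; V=3.240000+-0.360000+0.072000=2.9520
k=5 load: inc=0.072000, refl=0.072000·1.000000=0.0720; V=2.880000+0.072000+0.072000=3.0240
k=6 src: inc=0.072000, refl=0.072000·-0.200000=-0.0144; V=2.952000+0.072000+-0.014400=3.0096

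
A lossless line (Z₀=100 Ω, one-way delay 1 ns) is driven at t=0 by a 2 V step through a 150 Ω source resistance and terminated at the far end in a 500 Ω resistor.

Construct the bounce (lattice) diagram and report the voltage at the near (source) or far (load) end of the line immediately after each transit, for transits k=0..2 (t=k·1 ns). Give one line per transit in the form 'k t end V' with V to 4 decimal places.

Γ_L=0.666667, Γ_S=0.200000; launch V₁=2·100/250=0.800000
k=0 src: V=0.8000
k=1 load: inc=0.800000, refl=0.800000·0.666667=0.5333; V=0.000000+0.800000+0.533333=1.3333
k=2 src: inc=0.533333, refl=0.533333·0.200000=0.1067; V=0.800000+0.533333+0.106667=1.4400

0 0 source 0.8000
1 1 load 1.3333
2 2 source 1.4400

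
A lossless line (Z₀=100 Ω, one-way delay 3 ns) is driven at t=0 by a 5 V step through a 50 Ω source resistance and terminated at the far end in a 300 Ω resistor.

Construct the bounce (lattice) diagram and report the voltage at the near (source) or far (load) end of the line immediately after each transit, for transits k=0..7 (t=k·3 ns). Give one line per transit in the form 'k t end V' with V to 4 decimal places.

0 0 source 3.3333
1 3 load 5.0000
2 6 source 4.4444
3 9 load 4.1667
4 12 source 4.2593
5 15 load 4.3056
6 18 source 4.2901
7 21 load 4.2824

Γ_L=0.500000, Γ_S=-0.333333; launch V₁=5·100/150=3.333333
k=0 src: V=3.3333
k=1 load: inc=3.333333, refl=3.333333·0.500000=1.6667; V=0.000000+3.333333+1.666667=5.0000
k=2 src: inc=1.666667, refl=1.666667·-0.333333=-0.5556; V=3.333333+1.666667+-0.555556=4.4444
k=3 load: inc=-0.555556, refl=-0.555556·0.500000=-0.2778; V=5.000000+-0.555556+-0.277778=4.1667
k=4 src: inc=-0.277778, refl=-0.277778·-0.333333=0.0926; V=4.444444+-0.277778+0.092593=4.2593
k=5 load: inc=0.092593, refl=0.092593·0.500000=0.0463; V=4.166667+0.092593+0.046296=4.3056
k=6 src: inc=0.046296, refl=0.046296·-0.333333=-0.0154; V=4.259259+0.046296+-0.015432=4.2901
k=7 load: inc=-0.015432, refl=-0.015432·0.500000=-0.0077; V=4.305556+-0.015432+-0.007716=4.2824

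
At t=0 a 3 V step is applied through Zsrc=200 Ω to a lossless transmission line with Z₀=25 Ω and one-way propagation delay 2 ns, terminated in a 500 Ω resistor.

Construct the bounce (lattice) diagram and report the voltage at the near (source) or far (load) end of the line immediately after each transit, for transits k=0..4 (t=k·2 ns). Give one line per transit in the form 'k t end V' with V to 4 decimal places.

Γ_L=0.904762, Γ_S=0.777778; launch V₁=3·25/225=0.333333
k=0 src: V=0.3333
k=1 load: inc=0.333333, refl=0.333333·0.904762=0.3016; V=0.000000+0.333333+0.301587=0.6349
k=2 src: inc=0.301587, refl=0.301587·0.777778=0.2346; V=0.333333+0.301587+0.234568=0.8695
k=3 load: inc=0.234568, refl=0.234568·0.904762=0.2122; V=0.634921+0.234568+0.212228=1.0817
k=4 src: inc=0.212228, refl=0.212228·0.777778=0.1651; V=0.869489+0.212228+0.165066=1.2468

0 0 source 0.3333
1 2 load 0.6349
2 4 source 0.8695
3 6 load 1.0817
4 8 source 1.2468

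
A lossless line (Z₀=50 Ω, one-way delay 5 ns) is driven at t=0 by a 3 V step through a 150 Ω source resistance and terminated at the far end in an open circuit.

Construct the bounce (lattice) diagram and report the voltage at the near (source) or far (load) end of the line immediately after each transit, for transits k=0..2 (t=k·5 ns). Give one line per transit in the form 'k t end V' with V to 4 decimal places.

0 0 source 0.7500
1 5 load 1.5000
2 10 source 1.8750

Γ_L=1.000000, Γ_S=0.500000; launch V₁=3·50/200=0.750000
k=0 src: V=0.7500
k=1 load: inc=0.750000, refl=0.750000·1.000000=0.7500; V=0.000000+0.750000+0.750000=1.5000
k=2 src: inc=0.750000, refl=0.750000·0.500000=0.3750; V=0.750000+0.750000+0.375000=1.8750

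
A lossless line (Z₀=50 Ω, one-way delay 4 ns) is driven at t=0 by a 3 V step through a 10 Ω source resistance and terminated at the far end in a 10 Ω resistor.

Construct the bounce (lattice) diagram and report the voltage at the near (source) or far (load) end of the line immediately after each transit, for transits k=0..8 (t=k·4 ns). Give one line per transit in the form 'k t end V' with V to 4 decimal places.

0 0 source 2.5000
1 4 load 0.8333
2 8 source 1.9444
3 12 load 1.2037
4 16 source 1.6975
5 20 load 1.3683
6 24 source 1.5878
7 28 load 1.4415
8 32 source 1.5390

Γ_L=-0.666667, Γ_S=-0.666667; launch V₁=3·50/60=2.500000
k=0 src: V=2.5000
k=1 load: inc=2.500000, refl=2.500000·-0.666667=-1.6667; V=0.000000+2.500000+-1.666667=0.8333
k=2 src: inc=-1.666667, refl=-1.666667·-0.666667=1.1111; V=2.500000+-1.666667+1.111111=1.9444
k=3 load: inc=1.111111, refl=1.111111·-0.666667=-0.7407; V=0.833333+1.111111+-0.740741=1.2037
k=4 src: inc=-0.740741, refl=-0.740741·-0.666667=0.4938; V=1.944444+-0.740741+0.493827=1.6975
k=5 load: inc=0.493827, refl=0.493827·-0.666667=-0.3292; V=1.203704+0.493827+-0.329218=1.3683
k=6 src: inc=-0.329218, refl=-0.329218·-0.666667=0.2195; V=1.697531+-0.329218+0.219479=1.5878
k=7 load: inc=0.219479, refl=0.219479·-0.666667=-0.1463; V=1.368313+0.219479+-0.146319=1.4415
k=8 src: inc=-0.146319, refl=-0.146319·-0.666667=0.0975; V=1.587791+-0.146319+0.097546=1.5390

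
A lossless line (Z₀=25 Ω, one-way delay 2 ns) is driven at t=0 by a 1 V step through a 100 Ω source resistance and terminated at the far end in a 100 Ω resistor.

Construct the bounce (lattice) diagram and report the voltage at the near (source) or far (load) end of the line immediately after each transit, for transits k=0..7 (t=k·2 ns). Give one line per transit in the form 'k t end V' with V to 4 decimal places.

0 0 source 0.2000
1 2 load 0.3200
2 4 source 0.3920
3 6 load 0.4352
4 8 source 0.4611
5 10 load 0.4767
6 12 source 0.4860
7 14 load 0.4916

Γ_L=0.600000, Γ_S=0.600000; launch V₁=1·25/125=0.200000
k=0 src: V=0.2000
k=1 load: inc=0.200000, refl=0.200000·0.600000=0.1200; V=0.000000+0.200000+0.120000=0.3200
k=2 src: inc=0.120000, refl=0.120000·0.600000=0.0720; V=0.200000+0.120000+0.072000=0.3920
k=3 load: inc=0.072000, refl=0.072000·0.600000=0.0432; V=0.320000+0.072000+0.043200=0.4352
k=4 src: inc=0.043200, refl=0.043200·0.600000=0.0259; V=0.392000+0.043200+0.025920=0.4611
k=5 load: inc=0.025920, refl=0.025920·0.600000=0.0156; V=0.435200+0.025920+0.015552=0.4767
k=6 src: inc=0.015552, refl=0.015552·0.600000=0.0093; V=0.461120+0.015552+0.009331=0.4860
k=7 load: inc=0.009331, refl=0.009331·0.600000=0.0056; V=0.476672+0.009331+0.005599=0.4916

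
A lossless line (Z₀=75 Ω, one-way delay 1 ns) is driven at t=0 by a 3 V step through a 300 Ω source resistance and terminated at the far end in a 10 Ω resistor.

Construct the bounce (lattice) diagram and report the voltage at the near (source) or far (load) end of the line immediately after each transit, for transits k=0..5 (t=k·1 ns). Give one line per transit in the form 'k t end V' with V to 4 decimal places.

0 0 source 0.6000
1 1 load 0.1412
2 2 source -0.1341
3 3 load 0.0764
4 4 source 0.2027
5 5 load 0.1061

Γ_L=-0.764706, Γ_S=0.600000; launch V₁=3·75/375=0.600000
k=0 src: V=0.6000
k=1 load: inc=0.600000, refl=0.600000·-0.764706=-0.4588; V=0.000000+0.600000+-0.458824=0.1412
k=2 src: inc=-0.458824, refl=-0.458824·0.600000=-0.2753; V=0.600000+-0.458824+-0.275294=-0.1341
k=3 load: inc=-0.275294, refl=-0.275294·-0.764706=0.2105; V=0.141176+-0.275294+0.210519=0.0764
k=4 src: inc=0.210519, refl=0.210519·0.600000=0.1263; V=-0.134118+0.210519+0.126311=0.2027
k=5 load: inc=0.126311, refl=0.126311·-0.764706=-0.0966; V=0.076401+0.126311+-0.096591=0.1061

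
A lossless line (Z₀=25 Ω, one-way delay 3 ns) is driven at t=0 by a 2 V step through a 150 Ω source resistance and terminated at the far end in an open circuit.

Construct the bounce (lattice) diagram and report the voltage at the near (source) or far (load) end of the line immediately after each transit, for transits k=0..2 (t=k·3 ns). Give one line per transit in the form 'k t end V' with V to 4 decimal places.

Γ_L=1.000000, Γ_S=0.714286; launch V₁=2·25/175=0.285714
k=0 src: V=0.2857
k=1 load: inc=0.285714, refl=0.285714·1.000000=0.2857; V=0.000000+0.285714+0.285714=0.5714
k=2 src: inc=0.285714, refl=0.285714·0.714286=0.2041; V=0.285714+0.285714+0.204082=0.7755

0 0 source 0.2857
1 3 load 0.5714
2 6 source 0.7755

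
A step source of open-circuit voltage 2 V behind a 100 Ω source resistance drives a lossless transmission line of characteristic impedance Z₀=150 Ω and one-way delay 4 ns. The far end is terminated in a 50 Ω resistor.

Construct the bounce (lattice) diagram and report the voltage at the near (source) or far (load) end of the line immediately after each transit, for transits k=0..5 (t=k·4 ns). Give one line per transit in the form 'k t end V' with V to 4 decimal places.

Γ_L=-0.500000, Γ_S=-0.200000; launch V₁=2·150/250=1.200000
k=0 src: V=1.2000
k=1 load: inc=1.200000, refl=1.200000·-0.500000=-0.6000; V=0.000000+1.200000+-0.600000=0.6000
k=2 src: inc=-0.600000, refl=-0.600000·-0.200000=0.1200; V=1.200000+-0.600000+0.120000=0.7200
k=3 load: inc=0.120000, refl=0.120000·-0.500000=-0.0600; V=0.600000+0.120000+-0.060000=0.6600
k=4 src: inc=-0.060000, refl=-0.060000·-0.200000=0.0120; V=0.720000+-0.060000+0.012000=0.6720
k=5 load: inc=0.012000, refl=0.012000·-0.500000=-0.0060; V=0.660000+0.012000+-0.006000=0.6660

0 0 source 1.2000
1 4 load 0.6000
2 8 source 0.7200
3 12 load 0.6600
4 16 source 0.6720
5 20 load 0.6660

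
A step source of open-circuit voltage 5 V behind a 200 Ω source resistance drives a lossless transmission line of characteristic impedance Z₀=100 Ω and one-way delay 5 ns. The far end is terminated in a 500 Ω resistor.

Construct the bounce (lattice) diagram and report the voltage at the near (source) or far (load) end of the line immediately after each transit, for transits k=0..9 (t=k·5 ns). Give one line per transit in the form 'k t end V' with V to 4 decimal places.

0 0 source 1.6667
1 5 load 2.7778
2 10 source 3.1481
3 15 load 3.3951
4 20 source 3.4774
5 25 load 3.5322
6 30 source 3.5505
7 35 load 3.5627
8 40 source 3.5668
9 45 load 3.5695

Γ_L=0.666667, Γ_S=0.333333; launch V₁=5·100/300=1.666667
k=0 src: V=1.6667
k=1 load: inc=1.666667, refl=1.666667·0.666667=1.1111; V=0.000000+1.666667+1.111111=2.7778
k=2 src: inc=1.111111, refl=1.111111·0.333333=0.3704; V=1.666667+1.111111+0.370370=3.1481
k=3 load: inc=0.370370, refl=0.370370·0.666667=0.2469; V=2.777778+0.370370+0.246914=3.3951
k=4 src: inc=0.246914, refl=0.246914·0.333333=0.0823; V=3.148148+0.246914+0.082305=3.4774
k=5 load: inc=0.082305, refl=0.082305·0.666667=0.0549; V=3.395062+0.082305+0.054870=3.5322
k=6 src: inc=0.054870, refl=0.054870·0.333333=0.0183; V=3.477366+0.054870+0.018290=3.5505
k=7 load: inc=0.018290, refl=0.018290·0.666667=0.0122; V=3.532236+0.018290+0.012193=3.5627
k=8 src: inc=0.012193, refl=0.012193·0.333333=0.0041; V=3.550526+0.012193+0.004064=3.5668
k=9 load: inc=0.004064, refl=0.004064·0.666667=0.0027; V=3.562719+0.004064+0.002710=3.5695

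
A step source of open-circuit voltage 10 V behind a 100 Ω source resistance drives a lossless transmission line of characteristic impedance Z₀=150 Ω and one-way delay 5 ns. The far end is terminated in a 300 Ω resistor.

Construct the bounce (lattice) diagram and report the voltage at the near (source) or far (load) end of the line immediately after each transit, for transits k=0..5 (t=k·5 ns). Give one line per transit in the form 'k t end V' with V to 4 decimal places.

0 0 source 6.0000
1 5 load 8.0000
2 10 source 7.6000
3 15 load 7.4667
4 20 source 7.4933
5 25 load 7.5022

Γ_L=0.333333, Γ_S=-0.200000; launch V₁=10·150/250=6.000000
k=0 src: V=6.0000
k=1 load: inc=6.000000, refl=6.000000·0.333333=2.0000; V=0.000000+6.000000+2.000000=8.0000
k=2 src: inc=2.000000, refl=2.000000·-0.200000=-0.4000; V=6.000000+2.000000+-0.400000=7.6000
k=3 load: inc=-0.400000, refl=-0.400000·0.333333=-0.1333; V=8.000000+-0.400000+-0.133333=7.4667
k=4 src: inc=-0.133333, refl=-0.133333·-0.200000=0.0267; V=7.600000+-0.133333+0.026667=7.4933
k=5 load: inc=0.026667, refl=0.026667·0.333333=0.0089; V=7.466667+0.026667+0.008889=7.5022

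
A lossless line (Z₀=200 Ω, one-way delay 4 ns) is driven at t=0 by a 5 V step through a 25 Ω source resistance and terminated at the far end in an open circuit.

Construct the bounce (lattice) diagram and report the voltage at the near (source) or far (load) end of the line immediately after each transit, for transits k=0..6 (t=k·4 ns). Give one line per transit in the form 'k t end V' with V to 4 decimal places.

0 0 source 4.4444
1 4 load 8.8889
2 8 source 5.4321
3 12 load 1.9753
4 16 source 4.6639
5 20 load 7.3525
6 24 source 5.2614

Γ_L=1.000000, Γ_S=-0.777778; launch V₁=5·200/225=4.444444
k=0 src: V=4.4444
k=1 load: inc=4.444444, refl=4.444444·1.000000=4.4444; V=0.000000+4.444444+4.444444=8.8889
k=2 src: inc=4.444444, refl=4.444444·-0.777778=-3.4568; V=4.444444+4.444444+-3.456790=5.4321
k=3 load: inc=-3.456790, refl=-3.456790·1.000000=-3.4568; V=8.888889+-3.456790+-3.456790=1.9753
k=4 src: inc=-3.456790, refl=-3.456790·-0.777778=2.6886; V=5.432099+-3.456790+2.688615=4.6639
k=5 load: inc=2.688615, refl=2.688615·1.000000=2.6886; V=1.975309+2.688615+2.688615=7.3525
k=6 src: inc=2.688615, refl=2.688615·-0.777778=-2.0911; V=4.663923+2.688615+-2.091145=5.2614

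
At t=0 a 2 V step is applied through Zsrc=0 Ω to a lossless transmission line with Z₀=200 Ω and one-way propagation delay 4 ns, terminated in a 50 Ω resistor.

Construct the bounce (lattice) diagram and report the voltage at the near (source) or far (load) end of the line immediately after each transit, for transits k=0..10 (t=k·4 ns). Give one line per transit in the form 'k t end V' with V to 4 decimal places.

Γ_L=-0.600000, Γ_S=-1.000000; launch V₁=2·200/200=2.000000
k=0 src: V=2.0000
k=1 load: inc=2.000000, refl=2.000000·-0.600000=-1.2000; V=0.000000+2.000000+-1.200000=0.8000
k=2 src: inc=-1.200000, refl=-1.200000·-1.000000=1.2000; V=2.000000+-1.200000+1.200000=2.0000
k=3 load: inc=1.200000, refl=1.200000·-0.600000=-0.7200; V=0.800000+1.200000+-0.720000=1.2800
k=4 src: inc=-0.720000, refl=-0.720000·-1.000000=0.7200; V=2.000000+-0.720000+0.720000=2.0000
k=5 load: inc=0.720000, refl=0.720000·-0.600000=-0.4320; V=1.280000+0.720000+-0.432000=1.5680
k=6 src: inc=-0.432000, refl=-0.432000·-1.000000=0.4320; V=2.000000+-0.432000+0.432000=2.0000
k=7 load: inc=0.432000, refl=0.432000·-0.600000=-0.2592; V=1.568000+0.432000+-0.259200=1.7408
k=8 src: inc=-0.259200, refl=-0.259200·-1.000000=0.2592; V=2.000000+-0.259200+0.259200=2.0000
k=9 load: inc=0.259200, refl=0.259200·-0.600000=-0.1555; V=1.740800+0.259200+-0.155520=1.8445
k=10 src: inc=-0.155520, refl=-0.155520·-1.000000=0.1555; V=2.000000+-0.155520+0.155520=2.0000

0 0 source 2.0000
1 4 load 0.8000
2 8 source 2.0000
3 12 load 1.2800
4 16 source 2.0000
5 20 load 1.5680
6 24 source 2.0000
7 28 load 1.7408
8 32 source 2.0000
9 36 load 1.8445
10 40 source 2.0000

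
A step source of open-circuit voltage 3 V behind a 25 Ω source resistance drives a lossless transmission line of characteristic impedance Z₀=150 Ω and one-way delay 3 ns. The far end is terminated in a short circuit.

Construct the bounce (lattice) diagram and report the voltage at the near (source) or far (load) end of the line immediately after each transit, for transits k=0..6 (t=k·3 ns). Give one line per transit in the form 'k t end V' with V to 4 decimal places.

Γ_L=-1.000000, Γ_S=-0.714286; launch V₁=3·150/175=2.571429
k=0 src: V=2.5714
k=1 load: inc=2.571429, refl=2.571429·-1.000000=-2.5714; V=0.000000+2.571429+-2.571429=0.0000
k=2 src: inc=-2.571429, refl=-2.571429·-0.714286=1.8367; V=2.571429+-2.571429+1.836735=1.8367
k=3 load: inc=1.836735, refl=1.836735·-1.000000=-1.8367; V=0.000000+1.836735+-1.836735=0.0000
k=4 src: inc=-1.836735, refl=-1.836735·-0.714286=1.3120; V=1.836735+-1.836735+1.311953=1.3120
k=5 load: inc=1.311953, refl=1.311953·-1.000000=-1.3120; V=0.000000+1.311953+-1.311953=0.0000
k=6 src: inc=-1.311953, refl=-1.311953·-0.714286=0.9371; V=1.311953+-1.311953+0.937110=0.9371

0 0 source 2.5714
1 3 load 0.0000
2 6 source 1.8367
3 9 load 0.0000
4 12 source 1.3120
5 15 load 0.0000
6 18 source 0.9371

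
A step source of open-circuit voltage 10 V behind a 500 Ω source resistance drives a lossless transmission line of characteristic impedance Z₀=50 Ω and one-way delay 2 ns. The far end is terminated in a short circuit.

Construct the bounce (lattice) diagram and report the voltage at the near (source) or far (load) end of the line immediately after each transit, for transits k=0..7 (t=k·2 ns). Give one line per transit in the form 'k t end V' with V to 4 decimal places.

Γ_L=-1.000000, Γ_S=0.818182; launch V₁=10·50/550=0.909091
k=0 src: V=0.9091
k=1 load: inc=0.909091, refl=0.909091·-1.000000=-0.9091; V=0.000000+0.909091+-0.909091=0.0000
k=2 src: inc=-0.909091, refl=-0.909091·0.818182=-0.7438; V=0.909091+-0.909091+-0.743802=-0.7438
k=3 load: inc=-0.743802, refl=-0.743802·-1.000000=0.7438; V=0.000000+-0.743802+0.743802=0.0000
k=4 src: inc=0.743802, refl=0.743802·0.818182=0.6086; V=-0.743802+0.743802+0.608565=0.6086
k=5 load: inc=0.608565, refl=0.608565·-1.000000=-0.6086; V=0.000000+0.608565+-0.608565=0.0000
k=6 src: inc=-0.608565, refl=-0.608565·0.818182=-0.4979; V=0.608565+-0.608565+-0.497917=-0.4979
k=7 load: inc=-0.497917, refl=-0.497917·-1.000000=0.4979; V=0.000000+-0.497917+0.497917=0.0000

0 0 source 0.9091
1 2 load 0.0000
2 4 source -0.7438
3 6 load 0.0000
4 8 source 0.6086
5 10 load 0.0000
6 12 source -0.4979
7 14 load 0.0000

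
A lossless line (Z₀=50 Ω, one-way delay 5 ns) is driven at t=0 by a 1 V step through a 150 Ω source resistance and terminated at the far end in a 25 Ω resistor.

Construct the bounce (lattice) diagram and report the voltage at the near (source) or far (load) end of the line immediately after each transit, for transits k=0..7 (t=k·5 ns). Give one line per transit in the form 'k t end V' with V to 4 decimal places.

0 0 source 0.2500
1 5 load 0.1667
2 10 source 0.1250
3 15 load 0.1389
4 20 source 0.1458
5 25 load 0.1435
6 30 source 0.1424
7 35 load 0.1427

Γ_L=-0.333333, Γ_S=0.500000; launch V₁=1·50/200=0.250000
k=0 src: V=0.2500
k=1 load: inc=0.250000, refl=0.250000·-0.333333=-0.0833; V=0.000000+0.250000+-0.083333=0.1667
k=2 src: inc=-0.083333, refl=-0.083333·0.500000=-0.0417; V=0.250000+-0.083333+-0.041667=0.1250
k=3 load: inc=-0.041667, refl=-0.041667·-0.333333=0.0139; V=0.166667+-0.041667+0.013889=0.1389
k=4 src: inc=0.013889, refl=0.013889·0.500000=0.0069; V=0.125000+0.013889+0.006944=0.1458
k=5 load: inc=0.006944, refl=0.006944·-0.333333=-0.0023; V=0.138889+0.006944+-0.002315=0.1435
k=6 src: inc=-0.002315, refl=-0.002315·0.500000=-0.0012; V=0.145833+-0.002315+-0.001157=0.1424
k=7 load: inc=-0.001157, refl=-0.001157·-0.333333=0.0004; V=0.143519+-0.001157+0.000386=0.1427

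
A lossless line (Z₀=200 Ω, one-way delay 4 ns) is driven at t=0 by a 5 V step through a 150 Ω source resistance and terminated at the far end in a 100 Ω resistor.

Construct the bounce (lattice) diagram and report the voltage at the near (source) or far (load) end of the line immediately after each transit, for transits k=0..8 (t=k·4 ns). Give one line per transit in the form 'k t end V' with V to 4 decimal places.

0 0 source 2.8571
1 4 load 1.9048
2 8 source 2.0408
3 12 load 1.9955
4 16 source 2.0019
5 20 load 1.9998
6 24 source 2.0001
7 28 load 2.0000
8 32 source 2.0000

Γ_L=-0.333333, Γ_S=-0.142857; launch V₁=5·200/350=2.857143
k=0 src: V=2.8571
k=1 load: inc=2.857143, refl=2.857143·-0.333333=-0.9524; V=0.000000+2.857143+-0.952381=1.9048
k=2 src: inc=-0.952381, refl=-0.952381·-0.142857=0.1361; V=2.857143+-0.952381+0.136054=2.0408
k=3 load: inc=0.136054, refl=0.136054·-0.333333=-0.0454; V=1.904762+0.136054+-0.045351=1.9955
k=4 src: inc=-0.045351, refl=-0.045351·-0.142857=0.0065; V=2.040816+-0.045351+0.006479=2.0019
k=5 load: inc=0.006479, refl=0.006479·-0.333333=-0.0022; V=1.995465+0.006479+-0.002160=1.9998
k=6 src: inc=-0.002160, refl=-0.002160·-0.142857=0.0003; V=2.001944+-0.002160+0.000309=2.0001
k=7 load: inc=0.000309, refl=0.000309·-0.333333=-0.0001; V=1.999784+0.000309+-0.000103=2.0000
k=8 src: inc=-0.000103, refl=-0.000103·-0.142857=0.0000; V=2.000093+-0.000103+0.000015=2.0000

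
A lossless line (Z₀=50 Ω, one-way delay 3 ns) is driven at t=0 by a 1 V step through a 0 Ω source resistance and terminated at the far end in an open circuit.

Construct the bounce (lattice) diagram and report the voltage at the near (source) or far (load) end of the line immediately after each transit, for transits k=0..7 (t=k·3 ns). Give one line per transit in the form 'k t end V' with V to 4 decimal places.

Γ_L=1.000000, Γ_S=-1.000000; launch V₁=1·50/50=1.000000
k=0 src: V=1.0000
k=1 load: inc=1.000000, refl=1.000000·1.000000=1.0000; V=0.000000+1.000000+1.000000=2.0000
k=2 src: inc=1.000000, refl=1.000000·-1.000000=-1.0000; V=1.000000+1.000000+-1.000000=1.0000
k=3 load: inc=-1.000000, refl=-1.000000·1.000000=-1.0000; V=2.000000+-1.000000+-1.000000=0.0000
k=4 src: inc=-1.000000, refl=-1.000000·-1.000000=1.0000; V=1.000000+-1.000000+1.000000=1.0000
k=5 load: inc=1.000000, refl=1.000000·1.000000=1.0000; V=0.000000+1.000000+1.000000=2.0000
k=6 src: inc=1.000000, refl=1.000000·-1.000000=-1.0000; V=1.000000+1.000000+-1.000000=1.0000
k=7 load: inc=-1.000000, refl=-1.000000·1.000000=-1.0000; V=2.000000+-1.000000+-1.000000=0.0000

0 0 source 1.0000
1 3 load 2.0000
2 6 source 1.0000
3 9 load 0.0000
4 12 source 1.0000
5 15 load 2.0000
6 18 source 1.0000
7 21 load 0.0000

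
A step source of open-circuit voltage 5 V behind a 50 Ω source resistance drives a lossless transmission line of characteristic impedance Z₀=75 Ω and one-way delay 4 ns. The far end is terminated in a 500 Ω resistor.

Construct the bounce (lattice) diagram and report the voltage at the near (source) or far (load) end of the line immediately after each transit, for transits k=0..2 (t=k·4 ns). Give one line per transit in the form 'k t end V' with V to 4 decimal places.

0 0 source 3.0000
1 4 load 5.2174
2 8 source 4.7739

Γ_L=0.739130, Γ_S=-0.200000; launch V₁=5·75/125=3.000000
k=0 src: V=3.0000
k=1 load: inc=3.000000, refl=3.000000·0.739130=2.2174; V=0.000000+3.000000+2.217391=5.2174
k=2 src: inc=2.217391, refl=2.217391·-0.200000=-0.4435; V=3.000000+2.217391+-0.443478=4.7739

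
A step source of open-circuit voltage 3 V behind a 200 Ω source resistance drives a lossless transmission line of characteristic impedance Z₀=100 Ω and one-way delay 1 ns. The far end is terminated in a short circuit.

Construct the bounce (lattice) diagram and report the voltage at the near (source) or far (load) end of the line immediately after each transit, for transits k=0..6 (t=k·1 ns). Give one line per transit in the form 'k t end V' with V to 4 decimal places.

0 0 source 1.0000
1 1 load 0.0000
2 2 source -0.3333
3 3 load 0.0000
4 4 source 0.1111
5 5 load 0.0000
6 6 source -0.0370

Γ_L=-1.000000, Γ_S=0.333333; launch V₁=3·100/300=1.000000
k=0 src: V=1.0000
k=1 load: inc=1.000000, refl=1.000000·-1.000000=-1.0000; V=0.000000+1.000000+-1.000000=0.0000
k=2 src: inc=-1.000000, refl=-1.000000·0.333333=-0.3333; V=1.000000+-1.000000+-0.333333=-0.3333
k=3 load: inc=-0.333333, refl=-0.333333·-1.000000=0.3333; V=0.000000+-0.333333+0.333333=0.0000
k=4 src: inc=0.333333, refl=0.333333·0.333333=0.1111; V=-0.333333+0.333333+0.111111=0.1111
k=5 load: inc=0.111111, refl=0.111111·-1.000000=-0.1111; V=0.000000+0.111111+-0.111111=0.0000
k=6 src: inc=-0.111111, refl=-0.111111·0.333333=-0.0370; V=0.111111+-0.111111+-0.037037=-0.0370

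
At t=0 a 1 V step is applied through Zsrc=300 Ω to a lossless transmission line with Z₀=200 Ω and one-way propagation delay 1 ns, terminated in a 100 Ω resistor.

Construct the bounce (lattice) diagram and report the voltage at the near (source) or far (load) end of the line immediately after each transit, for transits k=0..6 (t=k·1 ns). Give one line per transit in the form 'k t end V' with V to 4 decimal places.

Γ_L=-0.333333, Γ_S=0.200000; launch V₁=1·200/500=0.400000
k=0 src: V=0.4000
k=1 load: inc=0.400000, refl=0.400000·-0.333333=-0.1333; V=0.000000+0.400000+-0.133333=0.2667
k=2 src: inc=-0.133333, refl=-0.133333·0.200000=-0.0267; V=0.400000+-0.133333+-0.026667=0.2400
k=3 load: inc=-0.026667, refl=-0.026667·-0.333333=0.0089; V=0.266667+-0.026667+0.008889=0.2489
k=4 src: inc=0.008889, refl=0.008889·0.200000=0.0018; V=0.240000+0.008889+0.001778=0.2507
k=5 load: inc=0.001778, refl=0.001778·-0.333333=-0.0006; V=0.248889+0.001778+-0.000593=0.2501
k=6 src: inc=-0.000593, refl=-0.000593·0.200000=-0.0001; V=0.250667+-0.000593+-0.000119=0.2500

0 0 source 0.4000
1 1 load 0.2667
2 2 source 0.2400
3 3 load 0.2489
4 4 source 0.2507
5 5 load 0.2501
6 6 source 0.2500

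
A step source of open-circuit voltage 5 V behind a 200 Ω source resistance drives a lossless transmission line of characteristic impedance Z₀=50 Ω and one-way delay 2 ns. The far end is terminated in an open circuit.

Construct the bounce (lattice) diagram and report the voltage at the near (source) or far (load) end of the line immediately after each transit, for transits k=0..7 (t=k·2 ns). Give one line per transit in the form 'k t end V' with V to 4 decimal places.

0 0 source 1.0000
1 2 load 2.0000
2 4 source 2.6000
3 6 load 3.2000
4 8 source 3.5600
5 10 load 3.9200
6 12 source 4.1360
7 14 load 4.3520

Γ_L=1.000000, Γ_S=0.600000; launch V₁=5·50/250=1.000000
k=0 src: V=1.0000
k=1 load: inc=1.000000, refl=1.000000·1.000000=1.0000; V=0.000000+1.000000+1.000000=2.0000
k=2 src: inc=1.000000, refl=1.000000·0.600000=0.6000; V=1.000000+1.000000+0.600000=2.6000
k=3 load: inc=0.600000, refl=0.600000·1.000000=0.6000; V=2.000000+0.600000+0.600000=3.2000
k=4 src: inc=0.600000, refl=0.600000·0.600000=0.3600; V=2.600000+0.600000+0.360000=3.5600
k=5 load: inc=0.360000, refl=0.360000·1.000000=0.3600; V=3.200000+0.360000+0.360000=3.9200
k=6 src: inc=0.360000, refl=0.360000·0.600000=0.2160; V=3.560000+0.360000+0.216000=4.1360
k=7 load: inc=0.216000, refl=0.216000·1.000000=0.2160; V=3.920000+0.216000+0.216000=4.3520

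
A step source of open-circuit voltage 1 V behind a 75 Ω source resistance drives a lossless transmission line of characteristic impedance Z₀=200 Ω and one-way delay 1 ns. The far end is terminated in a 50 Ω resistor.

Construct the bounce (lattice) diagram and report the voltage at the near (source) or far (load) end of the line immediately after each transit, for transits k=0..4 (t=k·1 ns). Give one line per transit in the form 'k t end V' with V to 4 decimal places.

0 0 source 0.7273
1 1 load 0.2909
2 2 source 0.4893
3 3 load 0.3702
4 4 source 0.4243

Γ_L=-0.600000, Γ_S=-0.454545; launch V₁=1·200/275=0.727273
k=0 src: V=0.7273
k=1 load: inc=0.727273, refl=0.727273·-0.600000=-0.4364; V=0.000000+0.727273+-0.436364=0.2909
k=2 src: inc=-0.436364, refl=-0.436364·-0.454545=0.1983; V=0.727273+-0.436364+0.198347=0.4893
k=3 load: inc=0.198347, refl=0.198347·-0.600000=-0.1190; V=0.290909+0.198347+-0.119008=0.3702
k=4 src: inc=-0.119008, refl=-0.119008·-0.454545=0.0541; V=0.489256+-0.119008+0.054095=0.4243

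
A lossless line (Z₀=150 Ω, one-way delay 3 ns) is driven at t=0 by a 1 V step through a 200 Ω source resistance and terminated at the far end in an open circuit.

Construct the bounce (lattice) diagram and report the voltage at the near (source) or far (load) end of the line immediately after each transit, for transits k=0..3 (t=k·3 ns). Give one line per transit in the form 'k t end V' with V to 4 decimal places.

Γ_L=1.000000, Γ_S=0.142857; launch V₁=1·150/350=0.428571
k=0 src: V=0.4286
k=1 load: inc=0.428571, refl=0.428571·1.000000=0.4286; V=0.000000+0.428571+0.428571=0.8571
k=2 src: inc=0.428571, refl=0.428571·0.142857=0.0612; V=0.428571+0.428571+0.061224=0.9184
k=3 load: inc=0.061224, refl=0.061224·1.000000=0.0612; V=0.857143+0.061224+0.061224=0.9796

0 0 source 0.4286
1 3 load 0.8571
2 6 source 0.9184
3 9 load 0.9796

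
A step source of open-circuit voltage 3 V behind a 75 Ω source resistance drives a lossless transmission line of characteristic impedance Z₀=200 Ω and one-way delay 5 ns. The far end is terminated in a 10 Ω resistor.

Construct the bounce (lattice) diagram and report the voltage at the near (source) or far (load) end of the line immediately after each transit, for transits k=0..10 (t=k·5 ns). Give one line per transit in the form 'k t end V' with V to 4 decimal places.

Γ_L=-0.904762, Γ_S=-0.454545; launch V₁=3·200/275=2.181818
k=0 src: V=2.1818
k=1 load: inc=2.181818, refl=2.181818·-0.904762=-1.9740; V=0.000000+2.181818+-1.974026=0.2078
k=2 src: inc=-1.974026, refl=-1.974026·-0.454545=0.8973; V=2.181818+-1.974026+0.897285=1.1051
k=3 load: inc=0.897285, refl=0.897285·-0.904762=-0.8118; V=0.207792+0.897285+-0.811829=0.2932
k=4 src: inc=-0.811829, refl=-0.811829·-0.454545=0.3690; V=1.105077+-0.811829+0.369013=0.6623
k=5 load: inc=0.369013, refl=0.369013·-0.904762=-0.3339; V=0.293248+0.369013+-0.333869=0.3284
k=6 src: inc=-0.333869, refl=-0.333869·-0.454545=0.1518; V=0.662261+-0.333869+0.151759=0.4802
k=7 load: inc=0.151759, refl=0.151759·-0.904762=-0.1373; V=0.328392+0.151759+-0.137305=0.3428
k=8 src: inc=-0.137305, refl=-0.137305·-0.454545=0.0624; V=0.480151+-0.137305+0.062412=0.4053
k=9 load: inc=0.062412, refl=0.062412·-0.904762=-0.0565; V=0.342845+0.062412+-0.056468=0.3488
k=10 src: inc=-0.056468, refl=-0.056468·-0.454545=0.0257; V=0.405257+-0.056468+0.025667=0.3745

0 0 source 2.1818
1 5 load 0.2078
2 10 source 1.1051
3 15 load 0.2932
4 20 source 0.6623
5 25 load 0.3284
6 30 source 0.4802
7 35 load 0.3428
8 40 source 0.4053
9 45 load 0.3488
10 50 source 0.3745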